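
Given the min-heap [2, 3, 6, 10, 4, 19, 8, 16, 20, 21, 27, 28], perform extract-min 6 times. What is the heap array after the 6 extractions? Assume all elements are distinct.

extract-min #1 returns 2:
  remove root 2; move last element 28 to root → [28, 3, 6, 10, 4, 19, 8, 16, 20, 21, 27]
  28 vs smaller child 3 at index 1, swap → [3, 28, 6, 10, 4, 19, 8, 16, 20, 21, 27]
  28 vs smaller child 4 at index 4, swap → [3, 4, 6, 10, 28, 19, 8, 16, 20, 21, 27]
  28 vs smaller child 21 at index 9, swap → [3, 4, 6, 10, 21, 19, 8, 16, 20, 28, 27]
extract-min #2 returns 3:
  remove root 3; move last element 27 to root → [27, 4, 6, 10, 21, 19, 8, 16, 20, 28]
  27 vs smaller child 4 at index 1, swap → [4, 27, 6, 10, 21, 19, 8, 16, 20, 28]
  27 vs smaller child 10 at index 3, swap → [4, 10, 6, 27, 21, 19, 8, 16, 20, 28]
  27 vs smaller child 16 at index 7, swap → [4, 10, 6, 16, 21, 19, 8, 27, 20, 28]
extract-min #3 returns 4:
  remove root 4; move last element 28 to root → [28, 10, 6, 16, 21, 19, 8, 27, 20]
  28 vs smaller child 6 at index 2, swap → [6, 10, 28, 16, 21, 19, 8, 27, 20]
  28 vs smaller child 8 at index 6, swap → [6, 10, 8, 16, 21, 19, 28, 27, 20]
extract-min #4 returns 6:
  remove root 6; move last element 20 to root → [20, 10, 8, 16, 21, 19, 28, 27]
  20 vs smaller child 8 at index 2, swap → [8, 10, 20, 16, 21, 19, 28, 27]
  20 vs smaller child 19 at index 5, swap → [8, 10, 19, 16, 21, 20, 28, 27]
extract-min #5 returns 8:
  remove root 8; move last element 27 to root → [27, 10, 19, 16, 21, 20, 28]
  27 vs smaller child 10 at index 1, swap → [10, 27, 19, 16, 21, 20, 28]
  27 vs smaller child 16 at index 3, swap → [10, 16, 19, 27, 21, 20, 28]
extract-min #6 returns 10:
  remove root 10; move last element 28 to root → [28, 16, 19, 27, 21, 20]
  28 vs smaller child 16 at index 1, swap → [16, 28, 19, 27, 21, 20]
  28 vs smaller child 21 at index 4, swap → [16, 21, 19, 27, 28, 20]

[16, 21, 19, 27, 28, 20]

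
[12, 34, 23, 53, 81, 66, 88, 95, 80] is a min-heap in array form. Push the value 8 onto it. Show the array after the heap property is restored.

[8, 12, 23, 53, 34, 66, 88, 95, 80, 81]

append 8 at index 9 → [12, 34, 23, 53, 81, 66, 88, 95, 80, 8]
8 < parent 81 at index 4, swap → [12, 34, 23, 53, 8, 66, 88, 95, 80, 81]
8 < parent 34 at index 1, swap → [12, 8, 23, 53, 34, 66, 88, 95, 80, 81]
8 < parent 12 at index 0, swap → [8, 12, 23, 53, 34, 66, 88, 95, 80, 81]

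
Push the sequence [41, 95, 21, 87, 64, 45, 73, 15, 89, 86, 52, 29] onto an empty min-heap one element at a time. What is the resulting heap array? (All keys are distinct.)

[15, 21, 29, 64, 52, 41, 73, 95, 89, 87, 86, 45]

Insert 41:
  append 41 at index 0 → [41] (no swap needed)
Insert 95:
  append 95 at index 1 → [41, 95] (no swap needed)
Insert 21:
  append 21 at index 2 → [41, 95, 21]
  21 < parent 41 at index 0, swap → [21, 95, 41]
Insert 87:
  append 87 at index 3 → [21, 95, 41, 87]
  87 < parent 95 at index 1, swap → [21, 87, 41, 95]
Insert 64:
  append 64 at index 4 → [21, 87, 41, 95, 64]
  64 < parent 87 at index 1, swap → [21, 64, 41, 95, 87]
Insert 45:
  append 45 at index 5 → [21, 64, 41, 95, 87, 45] (no swap needed)
Insert 73:
  append 73 at index 6 → [21, 64, 41, 95, 87, 45, 73] (no swap needed)
Insert 15:
  append 15 at index 7 → [21, 64, 41, 95, 87, 45, 73, 15]
  15 < parent 95 at index 3, swap → [21, 64, 41, 15, 87, 45, 73, 95]
  15 < parent 64 at index 1, swap → [21, 15, 41, 64, 87, 45, 73, 95]
  15 < parent 21 at index 0, swap → [15, 21, 41, 64, 87, 45, 73, 95]
Insert 89:
  append 89 at index 8 → [15, 21, 41, 64, 87, 45, 73, 95, 89] (no swap needed)
Insert 86:
  append 86 at index 9 → [15, 21, 41, 64, 87, 45, 73, 95, 89, 86]
  86 < parent 87 at index 4, swap → [15, 21, 41, 64, 86, 45, 73, 95, 89, 87]
Insert 52:
  append 52 at index 10 → [15, 21, 41, 64, 86, 45, 73, 95, 89, 87, 52]
  52 < parent 86 at index 4, swap → [15, 21, 41, 64, 52, 45, 73, 95, 89, 87, 86]
Insert 29:
  append 29 at index 11 → [15, 21, 41, 64, 52, 45, 73, 95, 89, 87, 86, 29]
  29 < parent 45 at index 5, swap → [15, 21, 41, 64, 52, 29, 73, 95, 89, 87, 86, 45]
  29 < parent 41 at index 2, swap → [15, 21, 29, 64, 52, 41, 73, 95, 89, 87, 86, 45]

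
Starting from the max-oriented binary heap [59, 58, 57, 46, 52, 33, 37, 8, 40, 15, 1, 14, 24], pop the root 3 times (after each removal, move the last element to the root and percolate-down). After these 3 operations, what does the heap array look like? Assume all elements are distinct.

[52, 46, 37, 40, 24, 33, 14, 8, 1, 15]

extract-max #1 returns 59:
  remove root 59; move last element 24 to root → [24, 58, 57, 46, 52, 33, 37, 8, 40, 15, 1, 14]
  24 vs larger child 58 at index 1, swap → [58, 24, 57, 46, 52, 33, 37, 8, 40, 15, 1, 14]
  24 vs larger child 52 at index 4, swap → [58, 52, 57, 46, 24, 33, 37, 8, 40, 15, 1, 14]
extract-max #2 returns 58:
  remove root 58; move last element 14 to root → [14, 52, 57, 46, 24, 33, 37, 8, 40, 15, 1]
  14 vs larger child 57 at index 2, swap → [57, 52, 14, 46, 24, 33, 37, 8, 40, 15, 1]
  14 vs larger child 37 at index 6, swap → [57, 52, 37, 46, 24, 33, 14, 8, 40, 15, 1]
extract-max #3 returns 57:
  remove root 57; move last element 1 to root → [1, 52, 37, 46, 24, 33, 14, 8, 40, 15]
  1 vs larger child 52 at index 1, swap → [52, 1, 37, 46, 24, 33, 14, 8, 40, 15]
  1 vs larger child 46 at index 3, swap → [52, 46, 37, 1, 24, 33, 14, 8, 40, 15]
  1 vs larger child 40 at index 8, swap → [52, 46, 37, 40, 24, 33, 14, 8, 1, 15]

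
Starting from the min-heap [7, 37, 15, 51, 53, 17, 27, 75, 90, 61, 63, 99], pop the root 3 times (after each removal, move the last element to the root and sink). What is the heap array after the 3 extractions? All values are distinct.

[27, 37, 61, 51, 53, 99, 63, 75, 90]

extract-min #1 returns 7:
  remove root 7; move last element 99 to root → [99, 37, 15, 51, 53, 17, 27, 75, 90, 61, 63]
  99 vs smaller child 15 at index 2, swap → [15, 37, 99, 51, 53, 17, 27, 75, 90, 61, 63]
  99 vs smaller child 17 at index 5, swap → [15, 37, 17, 51, 53, 99, 27, 75, 90, 61, 63]
extract-min #2 returns 15:
  remove root 15; move last element 63 to root → [63, 37, 17, 51, 53, 99, 27, 75, 90, 61]
  63 vs smaller child 17 at index 2, swap → [17, 37, 63, 51, 53, 99, 27, 75, 90, 61]
  63 vs smaller child 27 at index 6, swap → [17, 37, 27, 51, 53, 99, 63, 75, 90, 61]
extract-min #3 returns 17:
  remove root 17; move last element 61 to root → [61, 37, 27, 51, 53, 99, 63, 75, 90]
  61 vs smaller child 27 at index 2, swap → [27, 37, 61, 51, 53, 99, 63, 75, 90]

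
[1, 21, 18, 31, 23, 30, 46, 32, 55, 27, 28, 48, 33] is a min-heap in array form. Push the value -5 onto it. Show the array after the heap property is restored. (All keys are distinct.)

append -5 at index 13 → [1, 21, 18, 31, 23, 30, 46, 32, 55, 27, 28, 48, 33, -5]
-5 < parent 46 at index 6, swap → [1, 21, 18, 31, 23, 30, -5, 32, 55, 27, 28, 48, 33, 46]
-5 < parent 18 at index 2, swap → [1, 21, -5, 31, 23, 30, 18, 32, 55, 27, 28, 48, 33, 46]
-5 < parent 1 at index 0, swap → [-5, 21, 1, 31, 23, 30, 18, 32, 55, 27, 28, 48, 33, 46]

[-5, 21, 1, 31, 23, 30, 18, 32, 55, 27, 28, 48, 33, 46]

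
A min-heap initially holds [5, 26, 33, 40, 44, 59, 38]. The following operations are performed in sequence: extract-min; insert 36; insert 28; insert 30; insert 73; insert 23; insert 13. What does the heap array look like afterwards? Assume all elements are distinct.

[13, 26, 23, 30, 28, 33, 36, 40, 38, 73, 44, 59]

extract-min → returns 5:
  remove root 5; move last element 38 to root → [38, 26, 33, 40, 44, 59]
  38 vs smaller child 26 at index 1, swap → [26, 38, 33, 40, 44, 59]
insert 36:
  append 36 at index 6 → [26, 38, 33, 40, 44, 59, 36] (no swap needed)
insert 28:
  append 28 at index 7 → [26, 38, 33, 40, 44, 59, 36, 28]
  28 < parent 40 at index 3, swap → [26, 38, 33, 28, 44, 59, 36, 40]
  28 < parent 38 at index 1, swap → [26, 28, 33, 38, 44, 59, 36, 40]
insert 30:
  append 30 at index 8 → [26, 28, 33, 38, 44, 59, 36, 40, 30]
  30 < parent 38 at index 3, swap → [26, 28, 33, 30, 44, 59, 36, 40, 38]
insert 73:
  append 73 at index 9 → [26, 28, 33, 30, 44, 59, 36, 40, 38, 73] (no swap needed)
insert 23:
  append 23 at index 10 → [26, 28, 33, 30, 44, 59, 36, 40, 38, 73, 23]
  23 < parent 44 at index 4, swap → [26, 28, 33, 30, 23, 59, 36, 40, 38, 73, 44]
  23 < parent 28 at index 1, swap → [26, 23, 33, 30, 28, 59, 36, 40, 38, 73, 44]
  23 < parent 26 at index 0, swap → [23, 26, 33, 30, 28, 59, 36, 40, 38, 73, 44]
insert 13:
  append 13 at index 11 → [23, 26, 33, 30, 28, 59, 36, 40, 38, 73, 44, 13]
  13 < parent 59 at index 5, swap → [23, 26, 33, 30, 28, 13, 36, 40, 38, 73, 44, 59]
  13 < parent 33 at index 2, swap → [23, 26, 13, 30, 28, 33, 36, 40, 38, 73, 44, 59]
  13 < parent 23 at index 0, swap → [13, 26, 23, 30, 28, 33, 36, 40, 38, 73, 44, 59]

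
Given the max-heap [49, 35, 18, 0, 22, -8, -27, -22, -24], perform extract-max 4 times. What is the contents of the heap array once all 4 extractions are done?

extract-max #1 returns 49:
  remove root 49; move last element -24 to root → [-24, 35, 18, 0, 22, -8, -27, -22]
  -24 vs larger child 35 at index 1, swap → [35, -24, 18, 0, 22, -8, -27, -22]
  -24 vs larger child 22 at index 4, swap → [35, 22, 18, 0, -24, -8, -27, -22]
extract-max #2 returns 35:
  remove root 35; move last element -22 to root → [-22, 22, 18, 0, -24, -8, -27]
  -22 vs larger child 22 at index 1, swap → [22, -22, 18, 0, -24, -8, -27]
  -22 vs larger child 0 at index 3, swap → [22, 0, 18, -22, -24, -8, -27]
extract-max #3 returns 22:
  remove root 22; move last element -27 to root → [-27, 0, 18, -22, -24, -8]
  -27 vs larger child 18 at index 2, swap → [18, 0, -27, -22, -24, -8]
  -27 vs only child -8 at index 5, swap → [18, 0, -8, -22, -24, -27]
extract-max #4 returns 18:
  remove root 18; move last element -27 to root → [-27, 0, -8, -22, -24]
  -27 vs larger child 0 at index 1, swap → [0, -27, -8, -22, -24]
  -27 vs larger child -22 at index 3, swap → [0, -22, -8, -27, -24]

[0, -22, -8, -27, -24]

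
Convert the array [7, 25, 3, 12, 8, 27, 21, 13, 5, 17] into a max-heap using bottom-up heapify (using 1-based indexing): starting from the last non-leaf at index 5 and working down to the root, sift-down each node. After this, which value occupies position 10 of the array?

sift down from index 5:
  8 vs only child 17 at index 10, swap → [7, 25, 3, 12, 17, 27, 21, 13, 5, 8]
sift down from index 4:
  12 vs larger child 13 at index 8, swap → [7, 25, 3, 13, 17, 27, 21, 12, 5, 8]
sift down from index 3:
  3 vs larger child 27 at index 6, swap → [7, 25, 27, 13, 17, 3, 21, 12, 5, 8]
sift down from index 2: already satisfies heap property
sift down from index 1:
  7 vs larger child 27 at index 3, swap → [27, 25, 7, 13, 17, 3, 21, 12, 5, 8]
  7 vs larger child 21 at index 7, swap → [27, 25, 21, 13, 17, 3, 7, 12, 5, 8]
resulting array: [27, 25, 21, 13, 17, 3, 7, 12, 5, 8]

8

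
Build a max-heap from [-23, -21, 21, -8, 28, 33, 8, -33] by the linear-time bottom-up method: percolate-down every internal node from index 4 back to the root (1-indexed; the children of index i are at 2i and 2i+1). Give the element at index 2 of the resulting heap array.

28

sift down from index 4: already satisfies heap property
sift down from index 3:
  21 vs larger child 33 at index 6, swap → [-23, -21, 33, -8, 28, 21, 8, -33]
sift down from index 2:
  -21 vs larger child 28 at index 5, swap → [-23, 28, 33, -8, -21, 21, 8, -33]
sift down from index 1:
  -23 vs larger child 33 at index 3, swap → [33, 28, -23, -8, -21, 21, 8, -33]
  -23 vs larger child 21 at index 6, swap → [33, 28, 21, -8, -21, -23, 8, -33]
resulting array: [33, 28, 21, -8, -21, -23, 8, -33]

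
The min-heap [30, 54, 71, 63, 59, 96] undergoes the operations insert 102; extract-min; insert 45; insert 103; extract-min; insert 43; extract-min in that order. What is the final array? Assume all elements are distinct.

insert 102:
  append 102 at index 6 → [30, 54, 71, 63, 59, 96, 102] (no swap needed)
extract-min → returns 30:
  remove root 30; move last element 102 to root → [102, 54, 71, 63, 59, 96]
  102 vs smaller child 54 at index 1, swap → [54, 102, 71, 63, 59, 96]
  102 vs smaller child 59 at index 4, swap → [54, 59, 71, 63, 102, 96]
insert 45:
  append 45 at index 6 → [54, 59, 71, 63, 102, 96, 45]
  45 < parent 71 at index 2, swap → [54, 59, 45, 63, 102, 96, 71]
  45 < parent 54 at index 0, swap → [45, 59, 54, 63, 102, 96, 71]
insert 103:
  append 103 at index 7 → [45, 59, 54, 63, 102, 96, 71, 103] (no swap needed)
extract-min → returns 45:
  remove root 45; move last element 103 to root → [103, 59, 54, 63, 102, 96, 71]
  103 vs smaller child 54 at index 2, swap → [54, 59, 103, 63, 102, 96, 71]
  103 vs smaller child 71 at index 6, swap → [54, 59, 71, 63, 102, 96, 103]
insert 43:
  append 43 at index 7 → [54, 59, 71, 63, 102, 96, 103, 43]
  43 < parent 63 at index 3, swap → [54, 59, 71, 43, 102, 96, 103, 63]
  43 < parent 59 at index 1, swap → [54, 43, 71, 59, 102, 96, 103, 63]
  43 < parent 54 at index 0, swap → [43, 54, 71, 59, 102, 96, 103, 63]
extract-min → returns 43:
  remove root 43; move last element 63 to root → [63, 54, 71, 59, 102, 96, 103]
  63 vs smaller child 54 at index 1, swap → [54, 63, 71, 59, 102, 96, 103]
  63 vs smaller child 59 at index 3, swap → [54, 59, 71, 63, 102, 96, 103]

[54, 59, 71, 63, 102, 96, 103]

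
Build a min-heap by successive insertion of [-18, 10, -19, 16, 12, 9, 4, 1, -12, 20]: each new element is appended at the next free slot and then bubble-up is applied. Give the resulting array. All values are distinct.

[-19, -12, -18, 1, 12, 9, 4, 16, 10, 20]

Insert -18:
  append -18 at index 0 → [-18] (no swap needed)
Insert 10:
  append 10 at index 1 → [-18, 10] (no swap needed)
Insert -19:
  append -19 at index 2 → [-18, 10, -19]
  -19 < parent -18 at index 0, swap → [-19, 10, -18]
Insert 16:
  append 16 at index 3 → [-19, 10, -18, 16] (no swap needed)
Insert 12:
  append 12 at index 4 → [-19, 10, -18, 16, 12] (no swap needed)
Insert 9:
  append 9 at index 5 → [-19, 10, -18, 16, 12, 9] (no swap needed)
Insert 4:
  append 4 at index 6 → [-19, 10, -18, 16, 12, 9, 4] (no swap needed)
Insert 1:
  append 1 at index 7 → [-19, 10, -18, 16, 12, 9, 4, 1]
  1 < parent 16 at index 3, swap → [-19, 10, -18, 1, 12, 9, 4, 16]
  1 < parent 10 at index 1, swap → [-19, 1, -18, 10, 12, 9, 4, 16]
Insert -12:
  append -12 at index 8 → [-19, 1, -18, 10, 12, 9, 4, 16, -12]
  -12 < parent 10 at index 3, swap → [-19, 1, -18, -12, 12, 9, 4, 16, 10]
  -12 < parent 1 at index 1, swap → [-19, -12, -18, 1, 12, 9, 4, 16, 10]
Insert 20:
  append 20 at index 9 → [-19, -12, -18, 1, 12, 9, 4, 16, 10, 20] (no swap needed)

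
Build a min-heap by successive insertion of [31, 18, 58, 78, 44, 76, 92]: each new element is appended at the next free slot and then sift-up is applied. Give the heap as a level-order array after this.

[18, 31, 58, 78, 44, 76, 92]

Insert 31:
  append 31 at index 0 → [31] (no swap needed)
Insert 18:
  append 18 at index 1 → [31, 18]
  18 < parent 31 at index 0, swap → [18, 31]
Insert 58:
  append 58 at index 2 → [18, 31, 58] (no swap needed)
Insert 78:
  append 78 at index 3 → [18, 31, 58, 78] (no swap needed)
Insert 44:
  append 44 at index 4 → [18, 31, 58, 78, 44] (no swap needed)
Insert 76:
  append 76 at index 5 → [18, 31, 58, 78, 44, 76] (no swap needed)
Insert 92:
  append 92 at index 6 → [18, 31, 58, 78, 44, 76, 92] (no swap needed)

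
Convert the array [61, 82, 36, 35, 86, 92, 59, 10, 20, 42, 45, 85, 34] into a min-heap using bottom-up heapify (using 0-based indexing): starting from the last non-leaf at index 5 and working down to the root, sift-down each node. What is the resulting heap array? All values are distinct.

sift down from index 5:
  92 vs smaller child 34 at index 12, swap → [61, 82, 36, 35, 86, 34, 59, 10, 20, 42, 45, 85, 92]
sift down from index 4:
  86 vs smaller child 42 at index 9, swap → [61, 82, 36, 35, 42, 34, 59, 10, 20, 86, 45, 85, 92]
sift down from index 3:
  35 vs smaller child 10 at index 7, swap → [61, 82, 36, 10, 42, 34, 59, 35, 20, 86, 45, 85, 92]
sift down from index 2:
  36 vs smaller child 34 at index 5, swap → [61, 82, 34, 10, 42, 36, 59, 35, 20, 86, 45, 85, 92]
sift down from index 1:
  82 vs smaller child 10 at index 3, swap → [61, 10, 34, 82, 42, 36, 59, 35, 20, 86, 45, 85, 92]
  82 vs smaller child 20 at index 8, swap → [61, 10, 34, 20, 42, 36, 59, 35, 82, 86, 45, 85, 92]
sift down from index 0:
  61 vs smaller child 10 at index 1, swap → [10, 61, 34, 20, 42, 36, 59, 35, 82, 86, 45, 85, 92]
  61 vs smaller child 20 at index 3, swap → [10, 20, 34, 61, 42, 36, 59, 35, 82, 86, 45, 85, 92]
  61 vs smaller child 35 at index 7, swap → [10, 20, 34, 35, 42, 36, 59, 61, 82, 86, 45, 85, 92]

[10, 20, 34, 35, 42, 36, 59, 61, 82, 86, 45, 85, 92]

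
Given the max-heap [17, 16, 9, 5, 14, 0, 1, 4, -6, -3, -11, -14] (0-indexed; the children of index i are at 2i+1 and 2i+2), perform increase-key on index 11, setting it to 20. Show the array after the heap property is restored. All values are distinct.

set index 11 from -14 to 20 → [17, 16, 9, 5, 14, 0, 1, 4, -6, -3, -11, 20]
20 > parent 0 at index 5, swap → [17, 16, 9, 5, 14, 20, 1, 4, -6, -3, -11, 0]
20 > parent 9 at index 2, swap → [17, 16, 20, 5, 14, 9, 1, 4, -6, -3, -11, 0]
20 > parent 17 at index 0, swap → [20, 16, 17, 5, 14, 9, 1, 4, -6, -3, -11, 0]

[20, 16, 17, 5, 14, 9, 1, 4, -6, -3, -11, 0]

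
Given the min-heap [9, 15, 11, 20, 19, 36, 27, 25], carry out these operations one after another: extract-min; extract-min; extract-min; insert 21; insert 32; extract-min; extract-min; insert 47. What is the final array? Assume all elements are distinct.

extract-min → returns 9:
  remove root 9; move last element 25 to root → [25, 15, 11, 20, 19, 36, 27]
  25 vs smaller child 11 at index 2, swap → [11, 15, 25, 20, 19, 36, 27]
extract-min → returns 11:
  remove root 11; move last element 27 to root → [27, 15, 25, 20, 19, 36]
  27 vs smaller child 15 at index 1, swap → [15, 27, 25, 20, 19, 36]
  27 vs smaller child 19 at index 4, swap → [15, 19, 25, 20, 27, 36]
extract-min → returns 15:
  remove root 15; move last element 36 to root → [36, 19, 25, 20, 27]
  36 vs smaller child 19 at index 1, swap → [19, 36, 25, 20, 27]
  36 vs smaller child 20 at index 3, swap → [19, 20, 25, 36, 27]
insert 21:
  append 21 at index 5 → [19, 20, 25, 36, 27, 21]
  21 < parent 25 at index 2, swap → [19, 20, 21, 36, 27, 25]
insert 32:
  append 32 at index 6 → [19, 20, 21, 36, 27, 25, 32] (no swap needed)
extract-min → returns 19:
  remove root 19; move last element 32 to root → [32, 20, 21, 36, 27, 25]
  32 vs smaller child 20 at index 1, swap → [20, 32, 21, 36, 27, 25]
  32 vs smaller child 27 at index 4, swap → [20, 27, 21, 36, 32, 25]
extract-min → returns 20:
  remove root 20; move last element 25 to root → [25, 27, 21, 36, 32]
  25 vs smaller child 21 at index 2, swap → [21, 27, 25, 36, 32]
insert 47:
  append 47 at index 5 → [21, 27, 25, 36, 32, 47] (no swap needed)

[21, 27, 25, 36, 32, 47]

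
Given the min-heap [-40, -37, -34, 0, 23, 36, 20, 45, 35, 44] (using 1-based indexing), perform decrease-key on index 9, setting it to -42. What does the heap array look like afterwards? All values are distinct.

set index 9 from 35 to -42 → [-40, -37, -34, 0, 23, 36, 20, 45, -42, 44]
-42 < parent 0 at index 4, swap → [-40, -37, -34, -42, 23, 36, 20, 45, 0, 44]
-42 < parent -37 at index 2, swap → [-40, -42, -34, -37, 23, 36, 20, 45, 0, 44]
-42 < parent -40 at index 1, swap → [-42, -40, -34, -37, 23, 36, 20, 45, 0, 44]

[-42, -40, -34, -37, 23, 36, 20, 45, 0, 44]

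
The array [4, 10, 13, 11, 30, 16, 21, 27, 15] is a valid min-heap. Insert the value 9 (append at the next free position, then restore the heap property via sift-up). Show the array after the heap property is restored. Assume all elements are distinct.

[4, 9, 13, 11, 10, 16, 21, 27, 15, 30]

append 9 at index 9 → [4, 10, 13, 11, 30, 16, 21, 27, 15, 9]
9 < parent 30 at index 4, swap → [4, 10, 13, 11, 9, 16, 21, 27, 15, 30]
9 < parent 10 at index 1, swap → [4, 9, 13, 11, 10, 16, 21, 27, 15, 30]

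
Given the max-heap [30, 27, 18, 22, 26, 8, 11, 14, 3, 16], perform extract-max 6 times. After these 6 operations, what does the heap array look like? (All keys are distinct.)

extract-max #1 returns 30:
  remove root 30; move last element 16 to root → [16, 27, 18, 22, 26, 8, 11, 14, 3]
  16 vs larger child 27 at index 1, swap → [27, 16, 18, 22, 26, 8, 11, 14, 3]
  16 vs larger child 26 at index 4, swap → [27, 26, 18, 22, 16, 8, 11, 14, 3]
extract-max #2 returns 27:
  remove root 27; move last element 3 to root → [3, 26, 18, 22, 16, 8, 11, 14]
  3 vs larger child 26 at index 1, swap → [26, 3, 18, 22, 16, 8, 11, 14]
  3 vs larger child 22 at index 3, swap → [26, 22, 18, 3, 16, 8, 11, 14]
  3 vs only child 14 at index 7, swap → [26, 22, 18, 14, 16, 8, 11, 3]
extract-max #3 returns 26:
  remove root 26; move last element 3 to root → [3, 22, 18, 14, 16, 8, 11]
  3 vs larger child 22 at index 1, swap → [22, 3, 18, 14, 16, 8, 11]
  3 vs larger child 16 at index 4, swap → [22, 16, 18, 14, 3, 8, 11]
extract-max #4 returns 22:
  remove root 22; move last element 11 to root → [11, 16, 18, 14, 3, 8]
  11 vs larger child 18 at index 2, swap → [18, 16, 11, 14, 3, 8]
extract-max #5 returns 18:
  remove root 18; move last element 8 to root → [8, 16, 11, 14, 3]
  8 vs larger child 16 at index 1, swap → [16, 8, 11, 14, 3]
  8 vs larger child 14 at index 3, swap → [16, 14, 11, 8, 3]
extract-max #6 returns 16:
  remove root 16; move last element 3 to root → [3, 14, 11, 8]
  3 vs larger child 14 at index 1, swap → [14, 3, 11, 8]
  3 vs only child 8 at index 3, swap → [14, 8, 11, 3]

[14, 8, 11, 3]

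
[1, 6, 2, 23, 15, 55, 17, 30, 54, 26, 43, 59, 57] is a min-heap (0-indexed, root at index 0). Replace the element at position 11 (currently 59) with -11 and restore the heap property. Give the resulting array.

[-11, 6, 1, 23, 15, 2, 17, 30, 54, 26, 43, 55, 57]

set index 11 from 59 to -11 → [1, 6, 2, 23, 15, 55, 17, 30, 54, 26, 43, -11, 57]
-11 < parent 55 at index 5, swap → [1, 6, 2, 23, 15, -11, 17, 30, 54, 26, 43, 55, 57]
-11 < parent 2 at index 2, swap → [1, 6, -11, 23, 15, 2, 17, 30, 54, 26, 43, 55, 57]
-11 < parent 1 at index 0, swap → [-11, 6, 1, 23, 15, 2, 17, 30, 54, 26, 43, 55, 57]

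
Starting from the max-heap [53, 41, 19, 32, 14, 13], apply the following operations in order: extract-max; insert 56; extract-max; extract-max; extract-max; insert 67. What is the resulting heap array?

[67, 19, 13, 14]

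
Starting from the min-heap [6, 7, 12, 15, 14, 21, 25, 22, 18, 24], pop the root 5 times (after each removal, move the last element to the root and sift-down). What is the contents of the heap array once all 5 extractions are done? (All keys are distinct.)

[18, 22, 21, 25, 24]

extract-min #1 returns 6:
  remove root 6; move last element 24 to root → [24, 7, 12, 15, 14, 21, 25, 22, 18]
  24 vs smaller child 7 at index 1, swap → [7, 24, 12, 15, 14, 21, 25, 22, 18]
  24 vs smaller child 14 at index 4, swap → [7, 14, 12, 15, 24, 21, 25, 22, 18]
extract-min #2 returns 7:
  remove root 7; move last element 18 to root → [18, 14, 12, 15, 24, 21, 25, 22]
  18 vs smaller child 12 at index 2, swap → [12, 14, 18, 15, 24, 21, 25, 22]
extract-min #3 returns 12:
  remove root 12; move last element 22 to root → [22, 14, 18, 15, 24, 21, 25]
  22 vs smaller child 14 at index 1, swap → [14, 22, 18, 15, 24, 21, 25]
  22 vs smaller child 15 at index 3, swap → [14, 15, 18, 22, 24, 21, 25]
extract-min #4 returns 14:
  remove root 14; move last element 25 to root → [25, 15, 18, 22, 24, 21]
  25 vs smaller child 15 at index 1, swap → [15, 25, 18, 22, 24, 21]
  25 vs smaller child 22 at index 3, swap → [15, 22, 18, 25, 24, 21]
extract-min #5 returns 15:
  remove root 15; move last element 21 to root → [21, 22, 18, 25, 24]
  21 vs smaller child 18 at index 2, swap → [18, 22, 21, 25, 24]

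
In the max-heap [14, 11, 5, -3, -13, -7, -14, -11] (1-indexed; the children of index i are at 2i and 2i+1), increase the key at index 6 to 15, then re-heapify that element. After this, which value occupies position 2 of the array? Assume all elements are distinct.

set index 6 from -7 to 15 → [14, 11, 5, -3, -13, 15, -14, -11]
15 > parent 5 at index 3, swap → [14, 11, 15, -3, -13, 5, -14, -11]
15 > parent 14 at index 1, swap → [15, 11, 14, -3, -13, 5, -14, -11]
resulting array: [15, 11, 14, -3, -13, 5, -14, -11]

11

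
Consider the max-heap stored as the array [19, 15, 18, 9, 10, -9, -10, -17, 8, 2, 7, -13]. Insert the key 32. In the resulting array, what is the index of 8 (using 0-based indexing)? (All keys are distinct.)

8

append 32 at index 12 → [19, 15, 18, 9, 10, -9, -10, -17, 8, 2, 7, -13, 32]
32 > parent -9 at index 5, swap → [19, 15, 18, 9, 10, 32, -10, -17, 8, 2, 7, -13, -9]
32 > parent 18 at index 2, swap → [19, 15, 32, 9, 10, 18, -10, -17, 8, 2, 7, -13, -9]
32 > parent 19 at index 0, swap → [32, 15, 19, 9, 10, 18, -10, -17, 8, 2, 7, -13, -9]
resulting array: [32, 15, 19, 9, 10, 18, -10, -17, 8, 2, 7, -13, -9]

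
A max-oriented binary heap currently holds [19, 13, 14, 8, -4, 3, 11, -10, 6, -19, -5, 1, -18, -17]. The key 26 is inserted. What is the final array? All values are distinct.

append 26 at index 14 → [19, 13, 14, 8, -4, 3, 11, -10, 6, -19, -5, 1, -18, -17, 26]
26 > parent 11 at index 6, swap → [19, 13, 14, 8, -4, 3, 26, -10, 6, -19, -5, 1, -18, -17, 11]
26 > parent 14 at index 2, swap → [19, 13, 26, 8, -4, 3, 14, -10, 6, -19, -5, 1, -18, -17, 11]
26 > parent 19 at index 0, swap → [26, 13, 19, 8, -4, 3, 14, -10, 6, -19, -5, 1, -18, -17, 11]

[26, 13, 19, 8, -4, 3, 14, -10, 6, -19, -5, 1, -18, -17, 11]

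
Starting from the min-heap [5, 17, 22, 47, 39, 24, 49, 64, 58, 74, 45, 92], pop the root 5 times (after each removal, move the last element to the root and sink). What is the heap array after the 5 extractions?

extract-min #1 returns 5:
  remove root 5; move last element 92 to root → [92, 17, 22, 47, 39, 24, 49, 64, 58, 74, 45]
  92 vs smaller child 17 at index 1, swap → [17, 92, 22, 47, 39, 24, 49, 64, 58, 74, 45]
  92 vs smaller child 39 at index 4, swap → [17, 39, 22, 47, 92, 24, 49, 64, 58, 74, 45]
  92 vs smaller child 45 at index 10, swap → [17, 39, 22, 47, 45, 24, 49, 64, 58, 74, 92]
extract-min #2 returns 17:
  remove root 17; move last element 92 to root → [92, 39, 22, 47, 45, 24, 49, 64, 58, 74]
  92 vs smaller child 22 at index 2, swap → [22, 39, 92, 47, 45, 24, 49, 64, 58, 74]
  92 vs smaller child 24 at index 5, swap → [22, 39, 24, 47, 45, 92, 49, 64, 58, 74]
extract-min #3 returns 22:
  remove root 22; move last element 74 to root → [74, 39, 24, 47, 45, 92, 49, 64, 58]
  74 vs smaller child 24 at index 2, swap → [24, 39, 74, 47, 45, 92, 49, 64, 58]
  74 vs smaller child 49 at index 6, swap → [24, 39, 49, 47, 45, 92, 74, 64, 58]
extract-min #4 returns 24:
  remove root 24; move last element 58 to root → [58, 39, 49, 47, 45, 92, 74, 64]
  58 vs smaller child 39 at index 1, swap → [39, 58, 49, 47, 45, 92, 74, 64]
  58 vs smaller child 45 at index 4, swap → [39, 45, 49, 47, 58, 92, 74, 64]
extract-min #5 returns 39:
  remove root 39; move last element 64 to root → [64, 45, 49, 47, 58, 92, 74]
  64 vs smaller child 45 at index 1, swap → [45, 64, 49, 47, 58, 92, 74]
  64 vs smaller child 47 at index 3, swap → [45, 47, 49, 64, 58, 92, 74]

[45, 47, 49, 64, 58, 92, 74]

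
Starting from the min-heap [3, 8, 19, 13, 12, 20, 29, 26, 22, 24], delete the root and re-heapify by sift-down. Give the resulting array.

[8, 12, 19, 13, 24, 20, 29, 26, 22]

remove root 3; move last element 24 to root → [24, 8, 19, 13, 12, 20, 29, 26, 22]
24 vs smaller child 8 at index 1, swap → [8, 24, 19, 13, 12, 20, 29, 26, 22]
24 vs smaller child 12 at index 4, swap → [8, 12, 19, 13, 24, 20, 29, 26, 22]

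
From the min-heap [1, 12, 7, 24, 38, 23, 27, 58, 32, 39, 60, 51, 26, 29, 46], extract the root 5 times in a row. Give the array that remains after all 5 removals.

[26, 29, 27, 32, 38, 46, 60, 58, 51, 39]

extract-min #1 returns 1:
  remove root 1; move last element 46 to root → [46, 12, 7, 24, 38, 23, 27, 58, 32, 39, 60, 51, 26, 29]
  46 vs smaller child 7 at index 2, swap → [7, 12, 46, 24, 38, 23, 27, 58, 32, 39, 60, 51, 26, 29]
  46 vs smaller child 23 at index 5, swap → [7, 12, 23, 24, 38, 46, 27, 58, 32, 39, 60, 51, 26, 29]
  46 vs smaller child 26 at index 12, swap → [7, 12, 23, 24, 38, 26, 27, 58, 32, 39, 60, 51, 46, 29]
extract-min #2 returns 7:
  remove root 7; move last element 29 to root → [29, 12, 23, 24, 38, 26, 27, 58, 32, 39, 60, 51, 46]
  29 vs smaller child 12 at index 1, swap → [12, 29, 23, 24, 38, 26, 27, 58, 32, 39, 60, 51, 46]
  29 vs smaller child 24 at index 3, swap → [12, 24, 23, 29, 38, 26, 27, 58, 32, 39, 60, 51, 46]
extract-min #3 returns 12:
  remove root 12; move last element 46 to root → [46, 24, 23, 29, 38, 26, 27, 58, 32, 39, 60, 51]
  46 vs smaller child 23 at index 2, swap → [23, 24, 46, 29, 38, 26, 27, 58, 32, 39, 60, 51]
  46 vs smaller child 26 at index 5, swap → [23, 24, 26, 29, 38, 46, 27, 58, 32, 39, 60, 51]
extract-min #4 returns 23:
  remove root 23; move last element 51 to root → [51, 24, 26, 29, 38, 46, 27, 58, 32, 39, 60]
  51 vs smaller child 24 at index 1, swap → [24, 51, 26, 29, 38, 46, 27, 58, 32, 39, 60]
  51 vs smaller child 29 at index 3, swap → [24, 29, 26, 51, 38, 46, 27, 58, 32, 39, 60]
  51 vs smaller child 32 at index 8, swap → [24, 29, 26, 32, 38, 46, 27, 58, 51, 39, 60]
extract-min #5 returns 24:
  remove root 24; move last element 60 to root → [60, 29, 26, 32, 38, 46, 27, 58, 51, 39]
  60 vs smaller child 26 at index 2, swap → [26, 29, 60, 32, 38, 46, 27, 58, 51, 39]
  60 vs smaller child 27 at index 6, swap → [26, 29, 27, 32, 38, 46, 60, 58, 51, 39]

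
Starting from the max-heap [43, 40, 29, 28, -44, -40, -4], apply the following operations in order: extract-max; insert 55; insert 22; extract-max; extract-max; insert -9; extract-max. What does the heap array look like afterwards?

[28, 22, -4, -9, -44, -40]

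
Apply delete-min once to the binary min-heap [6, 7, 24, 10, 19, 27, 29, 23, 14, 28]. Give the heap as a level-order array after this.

remove root 6; move last element 28 to root → [28, 7, 24, 10, 19, 27, 29, 23, 14]
28 vs smaller child 7 at index 1, swap → [7, 28, 24, 10, 19, 27, 29, 23, 14]
28 vs smaller child 10 at index 3, swap → [7, 10, 24, 28, 19, 27, 29, 23, 14]
28 vs smaller child 14 at index 8, swap → [7, 10, 24, 14, 19, 27, 29, 23, 28]

[7, 10, 24, 14, 19, 27, 29, 23, 28]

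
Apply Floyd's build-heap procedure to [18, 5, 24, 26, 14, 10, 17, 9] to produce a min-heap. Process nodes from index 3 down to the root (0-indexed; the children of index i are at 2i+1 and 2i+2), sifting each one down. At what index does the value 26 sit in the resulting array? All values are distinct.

7

sift down from index 3:
  26 vs only child 9 at index 7, swap → [18, 5, 24, 9, 14, 10, 17, 26]
sift down from index 2:
  24 vs smaller child 10 at index 5, swap → [18, 5, 10, 9, 14, 24, 17, 26]
sift down from index 1: already satisfies heap property
sift down from index 0:
  18 vs smaller child 5 at index 1, swap → [5, 18, 10, 9, 14, 24, 17, 26]
  18 vs smaller child 9 at index 3, swap → [5, 9, 10, 18, 14, 24, 17, 26]
resulting array: [5, 9, 10, 18, 14, 24, 17, 26]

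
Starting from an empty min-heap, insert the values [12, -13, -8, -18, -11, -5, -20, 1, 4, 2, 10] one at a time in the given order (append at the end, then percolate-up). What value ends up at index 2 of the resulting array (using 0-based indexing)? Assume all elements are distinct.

Insert 12:
  append 12 at index 0 → [12] (no swap needed)
Insert -13:
  append -13 at index 1 → [12, -13]
  -13 < parent 12 at index 0, swap → [-13, 12]
Insert -8:
  append -8 at index 2 → [-13, 12, -8] (no swap needed)
Insert -18:
  append -18 at index 3 → [-13, 12, -8, -18]
  -18 < parent 12 at index 1, swap → [-13, -18, -8, 12]
  -18 < parent -13 at index 0, swap → [-18, -13, -8, 12]
Insert -11:
  append -11 at index 4 → [-18, -13, -8, 12, -11] (no swap needed)
Insert -5:
  append -5 at index 5 → [-18, -13, -8, 12, -11, -5] (no swap needed)
Insert -20:
  append -20 at index 6 → [-18, -13, -8, 12, -11, -5, -20]
  -20 < parent -8 at index 2, swap → [-18, -13, -20, 12, -11, -5, -8]
  -20 < parent -18 at index 0, swap → [-20, -13, -18, 12, -11, -5, -8]
Insert 1:
  append 1 at index 7 → [-20, -13, -18, 12, -11, -5, -8, 1]
  1 < parent 12 at index 3, swap → [-20, -13, -18, 1, -11, -5, -8, 12]
Insert 4:
  append 4 at index 8 → [-20, -13, -18, 1, -11, -5, -8, 12, 4] (no swap needed)
Insert 2:
  append 2 at index 9 → [-20, -13, -18, 1, -11, -5, -8, 12, 4, 2] (no swap needed)
Insert 10:
  append 10 at index 10 → [-20, -13, -18, 1, -11, -5, -8, 12, 4, 2, 10] (no swap needed)
resulting array: [-20, -13, -18, 1, -11, -5, -8, 12, 4, 2, 10]

-18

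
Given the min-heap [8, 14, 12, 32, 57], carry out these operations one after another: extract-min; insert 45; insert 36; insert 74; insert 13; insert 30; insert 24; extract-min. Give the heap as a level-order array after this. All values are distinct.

[13, 14, 36, 30, 24, 57, 74, 32, 45]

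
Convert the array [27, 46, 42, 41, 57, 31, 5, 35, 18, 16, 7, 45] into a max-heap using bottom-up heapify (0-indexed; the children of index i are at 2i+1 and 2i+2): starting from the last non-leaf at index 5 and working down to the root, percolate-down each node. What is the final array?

[57, 46, 45, 41, 27, 42, 5, 35, 18, 16, 7, 31]

sift down from index 5:
  31 vs only child 45 at index 11, swap → [27, 46, 42, 41, 57, 45, 5, 35, 18, 16, 7, 31]
sift down from index 4: already satisfies heap property
sift down from index 3: already satisfies heap property
sift down from index 2:
  42 vs larger child 45 at index 5, swap → [27, 46, 45, 41, 57, 42, 5, 35, 18, 16, 7, 31]
sift down from index 1:
  46 vs larger child 57 at index 4, swap → [27, 57, 45, 41, 46, 42, 5, 35, 18, 16, 7, 31]
sift down from index 0:
  27 vs larger child 57 at index 1, swap → [57, 27, 45, 41, 46, 42, 5, 35, 18, 16, 7, 31]
  27 vs larger child 46 at index 4, swap → [57, 46, 45, 41, 27, 42, 5, 35, 18, 16, 7, 31]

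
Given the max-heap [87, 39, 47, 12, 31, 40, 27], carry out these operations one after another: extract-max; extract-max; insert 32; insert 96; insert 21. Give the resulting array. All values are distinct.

[96, 39, 40, 21, 31, 27, 32, 12]

extract-max → returns 87:
  remove root 87; move last element 27 to root → [27, 39, 47, 12, 31, 40]
  27 vs larger child 47 at index 2, swap → [47, 39, 27, 12, 31, 40]
  27 vs only child 40 at index 5, swap → [47, 39, 40, 12, 31, 27]
extract-max → returns 47:
  remove root 47; move last element 27 to root → [27, 39, 40, 12, 31]
  27 vs larger child 40 at index 2, swap → [40, 39, 27, 12, 31]
insert 32:
  append 32 at index 5 → [40, 39, 27, 12, 31, 32]
  32 > parent 27 at index 2, swap → [40, 39, 32, 12, 31, 27]
insert 96:
  append 96 at index 6 → [40, 39, 32, 12, 31, 27, 96]
  96 > parent 32 at index 2, swap → [40, 39, 96, 12, 31, 27, 32]
  96 > parent 40 at index 0, swap → [96, 39, 40, 12, 31, 27, 32]
insert 21:
  append 21 at index 7 → [96, 39, 40, 12, 31, 27, 32, 21]
  21 > parent 12 at index 3, swap → [96, 39, 40, 21, 31, 27, 32, 12]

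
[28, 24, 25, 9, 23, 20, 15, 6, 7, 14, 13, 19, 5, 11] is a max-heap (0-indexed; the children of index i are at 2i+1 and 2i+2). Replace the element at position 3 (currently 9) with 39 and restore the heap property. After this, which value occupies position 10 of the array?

13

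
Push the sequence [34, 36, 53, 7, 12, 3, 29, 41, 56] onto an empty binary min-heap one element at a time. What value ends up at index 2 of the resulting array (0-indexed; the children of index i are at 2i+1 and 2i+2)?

7

Insert 34:
  append 34 at index 0 → [34] (no swap needed)
Insert 36:
  append 36 at index 1 → [34, 36] (no swap needed)
Insert 53:
  append 53 at index 2 → [34, 36, 53] (no swap needed)
Insert 7:
  append 7 at index 3 → [34, 36, 53, 7]
  7 < parent 36 at index 1, swap → [34, 7, 53, 36]
  7 < parent 34 at index 0, swap → [7, 34, 53, 36]
Insert 12:
  append 12 at index 4 → [7, 34, 53, 36, 12]
  12 < parent 34 at index 1, swap → [7, 12, 53, 36, 34]
Insert 3:
  append 3 at index 5 → [7, 12, 53, 36, 34, 3]
  3 < parent 53 at index 2, swap → [7, 12, 3, 36, 34, 53]
  3 < parent 7 at index 0, swap → [3, 12, 7, 36, 34, 53]
Insert 29:
  append 29 at index 6 → [3, 12, 7, 36, 34, 53, 29] (no swap needed)
Insert 41:
  append 41 at index 7 → [3, 12, 7, 36, 34, 53, 29, 41] (no swap needed)
Insert 56:
  append 56 at index 8 → [3, 12, 7, 36, 34, 53, 29, 41, 56] (no swap needed)
resulting array: [3, 12, 7, 36, 34, 53, 29, 41, 56]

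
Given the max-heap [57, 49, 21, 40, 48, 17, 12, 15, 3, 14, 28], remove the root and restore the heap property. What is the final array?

remove root 57; move last element 28 to root → [28, 49, 21, 40, 48, 17, 12, 15, 3, 14]
28 vs larger child 49 at index 1, swap → [49, 28, 21, 40, 48, 17, 12, 15, 3, 14]
28 vs larger child 48 at index 4, swap → [49, 48, 21, 40, 28, 17, 12, 15, 3, 14]

[49, 48, 21, 40, 28, 17, 12, 15, 3, 14]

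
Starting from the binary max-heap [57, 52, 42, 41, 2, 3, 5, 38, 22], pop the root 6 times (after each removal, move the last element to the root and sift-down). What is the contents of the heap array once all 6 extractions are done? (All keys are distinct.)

extract-max #1 returns 57:
  remove root 57; move last element 22 to root → [22, 52, 42, 41, 2, 3, 5, 38]
  22 vs larger child 52 at index 1, swap → [52, 22, 42, 41, 2, 3, 5, 38]
  22 vs larger child 41 at index 3, swap → [52, 41, 42, 22, 2, 3, 5, 38]
  22 vs only child 38 at index 7, swap → [52, 41, 42, 38, 2, 3, 5, 22]
extract-max #2 returns 52:
  remove root 52; move last element 22 to root → [22, 41, 42, 38, 2, 3, 5]
  22 vs larger child 42 at index 2, swap → [42, 41, 22, 38, 2, 3, 5]
extract-max #3 returns 42:
  remove root 42; move last element 5 to root → [5, 41, 22, 38, 2, 3]
  5 vs larger child 41 at index 1, swap → [41, 5, 22, 38, 2, 3]
  5 vs larger child 38 at index 3, swap → [41, 38, 22, 5, 2, 3]
extract-max #4 returns 41:
  remove root 41; move last element 3 to root → [3, 38, 22, 5, 2]
  3 vs larger child 38 at index 1, swap → [38, 3, 22, 5, 2]
  3 vs larger child 5 at index 3, swap → [38, 5, 22, 3, 2]
extract-max #5 returns 38:
  remove root 38; move last element 2 to root → [2, 5, 22, 3]
  2 vs larger child 22 at index 2, swap → [22, 5, 2, 3]
extract-max #6 returns 22:
  remove root 22; move last element 3 to root → [3, 5, 2]
  3 vs larger child 5 at index 1, swap → [5, 3, 2]

[5, 3, 2]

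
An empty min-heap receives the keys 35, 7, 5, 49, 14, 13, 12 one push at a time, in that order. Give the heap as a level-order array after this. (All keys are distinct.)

[5, 14, 7, 49, 35, 13, 12]

Insert 35:
  append 35 at index 0 → [35] (no swap needed)
Insert 7:
  append 7 at index 1 → [35, 7]
  7 < parent 35 at index 0, swap → [7, 35]
Insert 5:
  append 5 at index 2 → [7, 35, 5]
  5 < parent 7 at index 0, swap → [5, 35, 7]
Insert 49:
  append 49 at index 3 → [5, 35, 7, 49] (no swap needed)
Insert 14:
  append 14 at index 4 → [5, 35, 7, 49, 14]
  14 < parent 35 at index 1, swap → [5, 14, 7, 49, 35]
Insert 13:
  append 13 at index 5 → [5, 14, 7, 49, 35, 13] (no swap needed)
Insert 12:
  append 12 at index 6 → [5, 14, 7, 49, 35, 13, 12] (no swap needed)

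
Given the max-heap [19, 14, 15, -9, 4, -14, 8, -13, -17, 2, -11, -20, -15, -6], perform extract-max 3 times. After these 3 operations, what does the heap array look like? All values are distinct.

extract-max #1 returns 19:
  remove root 19; move last element -6 to root → [-6, 14, 15, -9, 4, -14, 8, -13, -17, 2, -11, -20, -15]
  -6 vs larger child 15 at index 2, swap → [15, 14, -6, -9, 4, -14, 8, -13, -17, 2, -11, -20, -15]
  -6 vs larger child 8 at index 6, swap → [15, 14, 8, -9, 4, -14, -6, -13, -17, 2, -11, -20, -15]
extract-max #2 returns 15:
  remove root 15; move last element -15 to root → [-15, 14, 8, -9, 4, -14, -6, -13, -17, 2, -11, -20]
  -15 vs larger child 14 at index 1, swap → [14, -15, 8, -9, 4, -14, -6, -13, -17, 2, -11, -20]
  -15 vs larger child 4 at index 4, swap → [14, 4, 8, -9, -15, -14, -6, -13, -17, 2, -11, -20]
  -15 vs larger child 2 at index 9, swap → [14, 4, 8, -9, 2, -14, -6, -13, -17, -15, -11, -20]
extract-max #3 returns 14:
  remove root 14; move last element -20 to root → [-20, 4, 8, -9, 2, -14, -6, -13, -17, -15, -11]
  -20 vs larger child 8 at index 2, swap → [8, 4, -20, -9, 2, -14, -6, -13, -17, -15, -11]
  -20 vs larger child -6 at index 6, swap → [8, 4, -6, -9, 2, -14, -20, -13, -17, -15, -11]

[8, 4, -6, -9, 2, -14, -20, -13, -17, -15, -11]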